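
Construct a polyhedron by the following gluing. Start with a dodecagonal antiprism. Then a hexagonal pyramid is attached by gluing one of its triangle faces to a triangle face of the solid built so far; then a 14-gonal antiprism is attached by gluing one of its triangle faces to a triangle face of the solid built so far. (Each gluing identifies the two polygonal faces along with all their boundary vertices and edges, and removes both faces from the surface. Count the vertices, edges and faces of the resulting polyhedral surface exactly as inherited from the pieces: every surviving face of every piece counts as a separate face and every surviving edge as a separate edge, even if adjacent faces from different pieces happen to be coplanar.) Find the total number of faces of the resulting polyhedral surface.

59

A dodecagonal antiprism: V=24, E=48, F=26.
Attach a hexagonal pyramid (V=7, E=12, F=7) along a 3-gon: merge 3 vertices and 3 edges, delete both glued faces → V=28, E=57, F=31.
Attach a 14-gonal antiprism (V=28, E=56, F=30) along a 3-gon: merge 3 vertices and 3 edges, delete both glued faces → V=53, E=110, F=59.
Check: V − E + F = 53 − 110 + 59 = 2.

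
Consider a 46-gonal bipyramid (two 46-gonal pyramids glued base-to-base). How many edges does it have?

138

A bipyramid over an n-gon has 2n triangular faces and n + 2 vertices: V = 46 + 2 = 48, E = 3·46 = 138, F = 2·46 = 92.
Check: V − E + F = 48 − 138 + 92 = 2.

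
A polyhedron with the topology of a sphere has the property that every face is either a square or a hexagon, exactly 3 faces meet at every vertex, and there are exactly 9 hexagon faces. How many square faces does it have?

6

Let x be the number of squares; then F = 9 + x.
Edge–face incidences: 2E = 6·9 + 4·x = 54 + 4x.
Every vertex has degree 3, so 3V = 2E.
Euler: V − E + F = 2 ⇒ (2E)/3 − E + (9 + x) = 2.
Multiply by 6: 2·(2E) − 3·(2E) + 6·(9 + x) = 12, i.e. 54 + 6x − (54 + 4x) = 12.
Collecting terms: 2x = 12, so x = 6.
Then 2E = 54 + 4·6 = 78, so E = 39, V = 2E/3 = 26, F = 9 + 6 = 15.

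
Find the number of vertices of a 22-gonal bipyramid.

A bipyramid over an n-gon has 2n triangular faces and n + 2 vertices: V = 22 + 2 = 24, E = 3·22 = 66, F = 2·22 = 44.
Check: V − E + F = 24 − 66 + 44 = 2.

24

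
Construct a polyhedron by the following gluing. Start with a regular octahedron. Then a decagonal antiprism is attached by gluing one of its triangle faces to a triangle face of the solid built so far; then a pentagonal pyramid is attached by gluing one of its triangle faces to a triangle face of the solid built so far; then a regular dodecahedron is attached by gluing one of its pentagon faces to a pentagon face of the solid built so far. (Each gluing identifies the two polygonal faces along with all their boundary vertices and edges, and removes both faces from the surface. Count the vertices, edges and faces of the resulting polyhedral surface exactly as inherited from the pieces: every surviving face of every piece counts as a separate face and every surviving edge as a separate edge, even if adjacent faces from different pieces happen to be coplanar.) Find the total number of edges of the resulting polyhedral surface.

A regular octahedron: V=6, E=12, F=8.
Attach a decagonal antiprism (V=20, E=40, F=22) along a 3-gon: merge 3 vertices and 3 edges, delete both glued faces → V=23, E=49, F=28.
Attach a pentagonal pyramid (V=6, E=10, F=6) along a 3-gon: merge 3 vertices and 3 edges, delete both glued faces → V=26, E=56, F=32.
Attach a regular dodecahedron (V=20, E=30, F=12) along a 5-gon: merge 5 vertices and 5 edges, delete both glued faces → V=41, E=81, F=42.
Check: V − E + F = 41 − 81 + 42 = 2.

81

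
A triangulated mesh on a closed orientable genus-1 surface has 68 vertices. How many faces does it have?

136

χ = 2 − 2·1 = 0, and every face is a triangle so 3F = 2E.
V − E + F = 0 with E = 3F/2 gives 68 − (3/2 − 1)·F = 0, so F = 136 and E = 204.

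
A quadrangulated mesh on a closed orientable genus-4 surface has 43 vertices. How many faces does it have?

49

χ = 2 − 2·4 = -6, and every face is a square so 4F = 2E.
V − E + F = -6 with E = 4F/2 gives 43 − (4/2 − 1)·F = -6, so F = 49 and E = 98.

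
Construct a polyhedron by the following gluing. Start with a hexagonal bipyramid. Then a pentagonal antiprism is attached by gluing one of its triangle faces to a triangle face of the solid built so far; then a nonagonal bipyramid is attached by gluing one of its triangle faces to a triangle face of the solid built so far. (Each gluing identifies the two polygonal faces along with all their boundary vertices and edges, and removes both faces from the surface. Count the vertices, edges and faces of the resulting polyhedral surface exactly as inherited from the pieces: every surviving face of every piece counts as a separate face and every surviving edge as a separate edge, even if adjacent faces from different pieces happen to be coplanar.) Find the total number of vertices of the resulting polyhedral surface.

A hexagonal bipyramid: V=8, E=18, F=12.
Attach a pentagonal antiprism (V=10, E=20, F=12) along a 3-gon: merge 3 vertices and 3 edges, delete both glued faces → V=15, E=35, F=22.
Attach a nonagonal bipyramid (V=11, E=27, F=18) along a 3-gon: merge 3 vertices and 3 edges, delete both glued faces → V=23, E=59, F=38.
Check: V − E + F = 23 − 59 + 38 = 2.

23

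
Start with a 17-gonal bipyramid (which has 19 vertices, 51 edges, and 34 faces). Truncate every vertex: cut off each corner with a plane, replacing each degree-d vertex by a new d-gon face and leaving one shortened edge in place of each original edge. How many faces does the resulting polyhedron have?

53

Truncation replaces each original edge-end by a new vertex, so V′ = 2E = 102.
Each original edge survives, and each old vertex of degree d contributes d new edges; summing degrees gives Σd = 2E, so E′ = E + 2E = 3E = 153.
Each original face survives and each original vertex becomes one new face: F′ = F + V = 53.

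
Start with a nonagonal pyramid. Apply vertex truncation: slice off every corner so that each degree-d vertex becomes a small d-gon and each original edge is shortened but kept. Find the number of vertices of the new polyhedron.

The base solid has V = 10, E = 18, F = 10.
Truncation replaces each original edge-end by a new vertex, so V′ = 2E = 36.
Each original edge survives, and each old vertex of degree d contributes d new edges; summing degrees gives Σd = 2E, so E′ = E + 2E = 3E = 54.
Each original face survives and each original vertex becomes one new face: F′ = F + V = 20.

36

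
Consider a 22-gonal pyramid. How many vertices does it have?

23

A pyramid on an n-gon base has one n-gon and n triangles: V = 22 + 1 = 23, E = 2·22 = 44, F = 22 + 1 = 23.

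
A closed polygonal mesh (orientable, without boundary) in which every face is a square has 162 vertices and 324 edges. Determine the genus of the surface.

1

Every face is a square and each edge borders two faces, so 4F = 2·324, giving F = 162.
χ = V − E + F = 162 − 324 + 162 = 0.
For a closed orientable surface χ = 2 − 2g, so g = (2 − (0))/2 = 1.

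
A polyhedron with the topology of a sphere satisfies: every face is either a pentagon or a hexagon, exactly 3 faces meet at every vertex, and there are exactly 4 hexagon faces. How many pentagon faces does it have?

12

Let x be the number of pentagons; then F = 4 + x.
Edge–face incidences: 2E = 6·4 + 5·x = 24 + 5x.
Every vertex has degree 3, so 3V = 2E.
Euler: V − E + F = 2 ⇒ (2E)/3 − E + (4 + x) = 2.
Multiply by 6: 2·(2E) − 3·(2E) + 6·(4 + x) = 12, i.e. 24 + 6x − (24 + 5x) = 12.
Collecting terms: x = 12.
Then 2E = 24 + 5·12 = 84, so E = 42, V = 2E/3 = 28, F = 4 + 12 = 16.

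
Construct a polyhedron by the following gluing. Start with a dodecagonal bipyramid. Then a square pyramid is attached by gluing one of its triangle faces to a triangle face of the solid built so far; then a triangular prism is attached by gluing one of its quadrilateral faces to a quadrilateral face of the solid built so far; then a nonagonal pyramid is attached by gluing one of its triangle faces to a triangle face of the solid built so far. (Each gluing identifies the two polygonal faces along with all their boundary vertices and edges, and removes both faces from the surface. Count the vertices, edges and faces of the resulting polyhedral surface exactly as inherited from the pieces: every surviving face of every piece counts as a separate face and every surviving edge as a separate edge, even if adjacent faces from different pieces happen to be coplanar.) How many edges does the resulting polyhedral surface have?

A dodecagonal bipyramid: V=14, E=36, F=24.
Attach a square pyramid (V=5, E=8, F=5) along a 3-gon: merge 3 vertices and 3 edges, delete both glued faces → V=16, E=41, F=27.
Attach a triangular prism (V=6, E=9, F=5) along a 4-gon: merge 4 vertices and 4 edges, delete both glued faces → V=18, E=46, F=30.
Attach a nonagonal pyramid (V=10, E=18, F=10) along a 3-gon: merge 3 vertices and 3 edges, delete both glued faces → V=25, E=61, F=38.
Check: V − E + F = 25 − 61 + 38 = 2.

61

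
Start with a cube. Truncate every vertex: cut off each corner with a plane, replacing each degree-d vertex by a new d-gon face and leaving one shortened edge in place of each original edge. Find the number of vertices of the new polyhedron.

24

The base solid has V = 8, E = 12, F = 6.
Truncation replaces each original edge-end by a new vertex, so V′ = 2E = 24.
Each original edge survives, and each old vertex of degree d contributes d new edges; summing degrees gives Σd = 2E, so E′ = E + 2E = 3E = 36.
Each original face survives and each original vertex becomes one new face: F′ = F + V = 14.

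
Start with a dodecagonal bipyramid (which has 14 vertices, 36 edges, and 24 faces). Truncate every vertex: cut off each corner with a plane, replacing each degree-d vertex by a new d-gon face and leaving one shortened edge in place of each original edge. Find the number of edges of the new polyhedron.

Truncation replaces each original edge-end by a new vertex, so V′ = 2E = 72.
Each original edge survives, and each old vertex of degree d contributes d new edges; summing degrees gives Σd = 2E, so E′ = E + 2E = 3E = 108.
Each original face survives and each original vertex becomes one new face: F′ = F + V = 38.

108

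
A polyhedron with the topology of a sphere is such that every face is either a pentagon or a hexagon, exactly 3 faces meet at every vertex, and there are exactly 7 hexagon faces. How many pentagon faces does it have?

12

Let x be the number of pentagons; then F = 7 + x.
Edge–face incidences: 2E = 6·7 + 5·x = 42 + 5x.
Every vertex has degree 3, so 3V = 2E.
Euler: V − E + F = 2 ⇒ (2E)/3 − E + (7 + x) = 2.
Multiply by 6: 2·(2E) − 3·(2E) + 6·(7 + x) = 12, i.e. 42 + 6x − (42 + 5x) = 12.
Collecting terms: x = 12.
Then 2E = 42 + 5·12 = 102, so E = 51, V = 2E/3 = 34, F = 7 + 12 = 19.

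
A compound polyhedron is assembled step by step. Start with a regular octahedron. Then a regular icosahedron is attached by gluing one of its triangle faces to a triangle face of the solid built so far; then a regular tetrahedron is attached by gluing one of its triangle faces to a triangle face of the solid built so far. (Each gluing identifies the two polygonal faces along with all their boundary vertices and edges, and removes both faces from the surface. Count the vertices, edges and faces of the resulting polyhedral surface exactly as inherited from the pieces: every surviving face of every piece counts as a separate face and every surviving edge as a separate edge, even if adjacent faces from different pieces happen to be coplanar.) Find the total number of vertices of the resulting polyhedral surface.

A regular octahedron: V=6, E=12, F=8.
Attach a regular icosahedron (V=12, E=30, F=20) along a 3-gon: merge 3 vertices and 3 edges, delete both glued faces → V=15, E=39, F=26.
Attach a regular tetrahedron (V=4, E=6, F=4) along a 3-gon: merge 3 vertices and 3 edges, delete both glued faces → V=16, E=42, F=28.
Check: V − E + F = 16 − 42 + 28 = 2.

16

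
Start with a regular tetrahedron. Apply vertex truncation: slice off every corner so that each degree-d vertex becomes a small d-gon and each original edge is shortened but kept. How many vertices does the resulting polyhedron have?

12

The base solid has V = 4, E = 6, F = 4.
Truncation replaces each original edge-end by a new vertex, so V′ = 2E = 12.
Each original edge survives, and each old vertex of degree d contributes d new edges; summing degrees gives Σd = 2E, so E′ = E + 2E = 3E = 18.
Each original face survives and each original vertex becomes one new face: F′ = F + V = 8.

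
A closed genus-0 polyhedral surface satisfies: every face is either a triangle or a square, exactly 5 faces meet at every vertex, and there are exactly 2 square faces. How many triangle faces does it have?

Let x be the number of triangles; then F = 2 + x.
Edge–face incidences: 2E = 4·2 + 3·x = 8 + 3x.
Every vertex has degree 5, so 5V = 2E.
Euler: V − E + F = 2 ⇒ (2E)/5 − E + (2 + x) = 2.
Multiply by 10: 2·(2E) − 5·(2E) + 10·(2 + x) = 20, i.e. 20 + 10x − 3·(8 + 3x) = 20.
Collecting terms: x − 4 = 20, so x = 24.
Then 2E = 8 + 3·24 = 80, so E = 40, V = 2E/5 = 16, F = 2 + 24 = 26.

24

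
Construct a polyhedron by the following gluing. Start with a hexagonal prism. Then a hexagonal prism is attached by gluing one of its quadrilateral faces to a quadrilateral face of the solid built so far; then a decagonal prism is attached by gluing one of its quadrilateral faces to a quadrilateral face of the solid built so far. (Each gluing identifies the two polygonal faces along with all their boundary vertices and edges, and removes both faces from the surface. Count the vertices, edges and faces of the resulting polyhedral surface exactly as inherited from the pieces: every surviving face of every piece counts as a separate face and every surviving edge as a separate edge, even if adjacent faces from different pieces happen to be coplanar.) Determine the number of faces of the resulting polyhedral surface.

A hexagonal prism: V=12, E=18, F=8.
Attach a hexagonal prism (V=12, E=18, F=8) along a 4-gon: merge 4 vertices and 4 edges, delete both glued faces → V=20, E=32, F=14.
Attach a decagonal prism (V=20, E=30, F=12) along a 4-gon: merge 4 vertices and 4 edges, delete both glued faces → V=36, E=58, F=24.
Check: V − E + F = 36 − 58 + 24 = 2.

24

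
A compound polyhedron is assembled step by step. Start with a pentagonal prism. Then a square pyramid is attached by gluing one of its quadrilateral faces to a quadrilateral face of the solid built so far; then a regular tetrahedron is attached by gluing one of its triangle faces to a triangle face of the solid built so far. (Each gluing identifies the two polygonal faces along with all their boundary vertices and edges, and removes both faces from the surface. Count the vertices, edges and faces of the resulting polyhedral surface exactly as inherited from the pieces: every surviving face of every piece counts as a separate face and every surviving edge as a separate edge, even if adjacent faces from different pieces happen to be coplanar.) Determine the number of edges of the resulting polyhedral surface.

22

A pentagonal prism: V=10, E=15, F=7.
Attach a square pyramid (V=5, E=8, F=5) along a 4-gon: merge 4 vertices and 4 edges, delete both glued faces → V=11, E=19, F=10.
Attach a regular tetrahedron (V=4, E=6, F=4) along a 3-gon: merge 3 vertices and 3 edges, delete both glued faces → V=12, E=22, F=12.
Check: V − E + F = 12 − 22 + 12 = 2.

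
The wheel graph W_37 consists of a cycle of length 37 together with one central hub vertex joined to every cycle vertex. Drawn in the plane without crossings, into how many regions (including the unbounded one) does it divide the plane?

W_37 has V = 37 + 1 = 38 vertices and E = 2·37 = 74 edges.
By Euler's formula F = 2 − V + E = 2 − 38 + 74 = 38.

38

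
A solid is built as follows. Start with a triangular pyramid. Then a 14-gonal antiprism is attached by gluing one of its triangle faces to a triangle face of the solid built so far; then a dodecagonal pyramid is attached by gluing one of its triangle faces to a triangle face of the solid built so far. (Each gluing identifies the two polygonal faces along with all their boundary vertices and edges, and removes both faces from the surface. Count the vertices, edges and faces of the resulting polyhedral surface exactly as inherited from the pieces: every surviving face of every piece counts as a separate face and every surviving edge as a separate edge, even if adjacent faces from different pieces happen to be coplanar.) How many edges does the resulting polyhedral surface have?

80

A triangular pyramid: V=4, E=6, F=4.
Attach a 14-gonal antiprism (V=28, E=56, F=30) along a 3-gon: merge 3 vertices and 3 edges, delete both glued faces → V=29, E=59, F=32.
Attach a dodecagonal pyramid (V=13, E=24, F=13) along a 3-gon: merge 3 vertices and 3 edges, delete both glued faces → V=39, E=80, F=43.
Check: V − E + F = 39 − 80 + 43 = 2.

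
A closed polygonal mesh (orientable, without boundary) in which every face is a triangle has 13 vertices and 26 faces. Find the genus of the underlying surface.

1

Every face is a triangle, so 2E = 3·26 = 78, giving E = 39.
χ = V − E + F = 13 − 39 + 26 = 0.
For a closed orientable surface χ = 2 − 2g, so g = (2 − (0))/2 = 1.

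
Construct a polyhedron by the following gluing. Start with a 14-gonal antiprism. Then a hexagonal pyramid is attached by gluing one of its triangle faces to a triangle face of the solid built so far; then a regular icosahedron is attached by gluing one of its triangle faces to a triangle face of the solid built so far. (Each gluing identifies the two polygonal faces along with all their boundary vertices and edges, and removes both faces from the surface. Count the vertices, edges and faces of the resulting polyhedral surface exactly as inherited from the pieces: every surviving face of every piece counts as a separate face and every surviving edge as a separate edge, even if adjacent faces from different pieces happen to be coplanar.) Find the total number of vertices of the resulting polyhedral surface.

A 14-gonal antiprism: V=28, E=56, F=30.
Attach a hexagonal pyramid (V=7, E=12, F=7) along a 3-gon: merge 3 vertices and 3 edges, delete both glued faces → V=32, E=65, F=35.
Attach a regular icosahedron (V=12, E=30, F=20) along a 3-gon: merge 3 vertices and 3 edges, delete both glued faces → V=41, E=92, F=53.
Check: V − E + F = 41 − 92 + 53 = 2.

41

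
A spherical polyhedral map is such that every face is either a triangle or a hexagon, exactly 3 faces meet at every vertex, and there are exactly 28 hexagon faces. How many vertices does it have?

60

Let x be the number of triangles; then F = 28 + x.
Edge–face incidences: 2E = 6·28 + 3·x = 168 + 3x.
Every vertex has degree 3, so 3V = 2E.
Euler: V − E + F = 2 ⇒ (2E)/3 − E + (28 + x) = 2.
Multiply by 6: 2·(2E) − 3·(2E) + 6·(28 + x) = 12, i.e. 168 + 6x − (168 + 3x) = 12.
Collecting terms: 3x = 12, so x = 4.
Then 2E = 168 + 3·4 = 180, so E = 90, V = 2E/3 = 60, F = 28 + 4 = 32.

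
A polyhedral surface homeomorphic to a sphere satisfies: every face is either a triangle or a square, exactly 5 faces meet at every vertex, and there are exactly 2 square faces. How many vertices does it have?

16

Let x be the number of triangles; then F = 2 + x.
Edge–face incidences: 2E = 4·2 + 3·x = 8 + 3x.
Every vertex has degree 5, so 5V = 2E.
Euler: V − E + F = 2 ⇒ (2E)/5 − E + (2 + x) = 2.
Multiply by 10: 2·(2E) − 5·(2E) + 10·(2 + x) = 20, i.e. 20 + 10x − 3·(8 + 3x) = 20.
Collecting terms: x − 4 = 20, so x = 24.
Then 2E = 8 + 3·24 = 80, so E = 40, V = 2E/5 = 16, F = 2 + 24 = 26.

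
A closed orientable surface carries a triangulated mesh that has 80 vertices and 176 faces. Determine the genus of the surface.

Every face is a triangle, so 2E = 3·176 = 528, giving E = 264.
χ = V − E + F = 80 − 264 + 176 = -8.
For a closed orientable surface χ = 2 − 2g, so g = (2 − (-8))/2 = 5.

5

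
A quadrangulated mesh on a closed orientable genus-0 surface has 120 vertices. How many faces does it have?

118

χ = 2 − 2·0 = 2, and every face is a square so 4F = 2E.
V − E + F = 2 with E = 4F/2 gives 120 − (4/2 − 1)·F = 2, so F = 118 and E = 236.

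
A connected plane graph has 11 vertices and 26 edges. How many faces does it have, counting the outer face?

Euler's formula for a connected plane graph: V − E + F = 2, so F = 2 − 11 + 26 = 17.

17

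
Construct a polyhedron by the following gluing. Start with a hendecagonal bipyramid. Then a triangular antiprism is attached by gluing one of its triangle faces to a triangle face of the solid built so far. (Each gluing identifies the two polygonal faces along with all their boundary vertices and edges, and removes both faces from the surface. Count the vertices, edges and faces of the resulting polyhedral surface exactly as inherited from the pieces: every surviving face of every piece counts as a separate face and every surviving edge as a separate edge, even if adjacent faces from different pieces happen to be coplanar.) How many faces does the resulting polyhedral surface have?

28

A hendecagonal bipyramid: V=13, E=33, F=22.
Attach a triangular antiprism (V=6, E=12, F=8) along a 3-gon: merge 3 vertices and 3 edges, delete both glued faces → V=16, E=42, F=28.
Check: V − E + F = 16 − 42 + 28 = 2.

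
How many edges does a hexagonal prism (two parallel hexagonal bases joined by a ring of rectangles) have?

18

A prism on an n-gon has two n-gon bases and n rectangular sides: V = 2·6 = 12, E = 3·6 = 18, F = 6 + 2 = 8.
Check: V − E + F = 12 − 18 + 8 = 2.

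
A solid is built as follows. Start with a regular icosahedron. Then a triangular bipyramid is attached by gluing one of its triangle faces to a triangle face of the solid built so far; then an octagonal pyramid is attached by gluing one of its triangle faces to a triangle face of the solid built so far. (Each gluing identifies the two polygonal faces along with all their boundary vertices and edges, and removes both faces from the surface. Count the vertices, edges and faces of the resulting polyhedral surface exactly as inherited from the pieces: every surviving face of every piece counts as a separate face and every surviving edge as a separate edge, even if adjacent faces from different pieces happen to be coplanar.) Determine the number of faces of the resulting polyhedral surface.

A regular icosahedron: V=12, E=30, F=20.
Attach a triangular bipyramid (V=5, E=9, F=6) along a 3-gon: merge 3 vertices and 3 edges, delete both glued faces → V=14, E=36, F=24.
Attach an octagonal pyramid (V=9, E=16, F=9) along a 3-gon: merge 3 vertices and 3 edges, delete both glued faces → V=20, E=49, F=31.
Check: V − E + F = 20 − 49 + 31 = 2.

31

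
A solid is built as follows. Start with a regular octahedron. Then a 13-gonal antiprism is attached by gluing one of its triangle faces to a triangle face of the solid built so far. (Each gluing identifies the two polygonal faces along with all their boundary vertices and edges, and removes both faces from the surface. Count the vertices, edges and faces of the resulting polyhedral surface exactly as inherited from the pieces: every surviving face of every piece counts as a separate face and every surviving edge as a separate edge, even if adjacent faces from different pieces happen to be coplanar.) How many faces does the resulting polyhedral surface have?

34

A regular octahedron: V=6, E=12, F=8.
Attach a 13-gonal antiprism (V=26, E=52, F=28) along a 3-gon: merge 3 vertices and 3 edges, delete both glued faces → V=29, E=61, F=34.
Check: V − E + F = 29 − 61 + 34 = 2.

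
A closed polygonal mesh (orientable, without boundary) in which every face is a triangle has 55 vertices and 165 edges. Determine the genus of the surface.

Every face is a triangle and each edge borders two faces, so 3F = 2·165, giving F = 110.
χ = V − E + F = 55 − 165 + 110 = 0.
For a closed orientable surface χ = 2 − 2g, so g = (2 − (0))/2 = 1.

1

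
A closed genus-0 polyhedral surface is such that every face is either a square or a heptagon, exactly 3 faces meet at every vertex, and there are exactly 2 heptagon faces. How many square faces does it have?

Let x be the number of squares; then F = 2 + x.
Edge–face incidences: 2E = 7·2 + 4·x = 14 + 4x.
Every vertex has degree 3, so 3V = 2E.
Euler: V − E + F = 2 ⇒ (2E)/3 − E + (2 + x) = 2.
Multiply by 6: 2·(2E) − 3·(2E) + 6·(2 + x) = 12, i.e. 12 + 6x − (14 + 4x) = 12.
Collecting terms: 2x − 2 = 12, so 2x = 14, so x = 7.
Then 2E = 14 + 4·7 = 42, so E = 21, V = 2E/3 = 14, F = 2 + 7 = 9.

7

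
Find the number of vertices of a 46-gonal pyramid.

A pyramid on an n-gon base has one n-gon and n triangles: V = 46 + 1 = 47, E = 2·46 = 92, F = 46 + 1 = 47.

47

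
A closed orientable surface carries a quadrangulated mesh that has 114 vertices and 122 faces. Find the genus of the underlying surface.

Every face is a square, so 2E = 4·122 = 488, giving E = 244.
χ = V − E + F = 114 − 244 + 122 = -8.
For a closed orientable surface χ = 2 − 2g, so g = (2 − (-8))/2 = 5.

5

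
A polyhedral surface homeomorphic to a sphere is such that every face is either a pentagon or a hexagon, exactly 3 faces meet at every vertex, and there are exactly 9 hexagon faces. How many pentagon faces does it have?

12

Let x be the number of pentagons; then F = 9 + x.
Edge–face incidences: 2E = 6·9 + 5·x = 54 + 5x.
Every vertex has degree 3, so 3V = 2E.
Euler: V − E + F = 2 ⇒ (2E)/3 − E + (9 + x) = 2.
Multiply by 6: 2·(2E) − 3·(2E) + 6·(9 + x) = 12, i.e. 54 + 6x − (54 + 5x) = 12.
Collecting terms: x = 12.
Then 2E = 54 + 5·12 = 114, so E = 57, V = 2E/3 = 38, F = 9 + 12 = 21.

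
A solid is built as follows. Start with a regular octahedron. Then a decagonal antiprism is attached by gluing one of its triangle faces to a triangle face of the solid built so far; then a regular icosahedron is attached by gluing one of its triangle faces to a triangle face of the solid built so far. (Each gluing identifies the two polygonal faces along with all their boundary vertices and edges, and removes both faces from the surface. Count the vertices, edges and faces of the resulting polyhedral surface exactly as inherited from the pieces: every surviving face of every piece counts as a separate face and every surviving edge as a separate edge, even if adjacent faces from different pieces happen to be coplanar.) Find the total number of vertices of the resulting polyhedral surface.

A regular octahedron: V=6, E=12, F=8.
Attach a decagonal antiprism (V=20, E=40, F=22) along a 3-gon: merge 3 vertices and 3 edges, delete both glued faces → V=23, E=49, F=28.
Attach a regular icosahedron (V=12, E=30, F=20) along a 3-gon: merge 3 vertices and 3 edges, delete both glued faces → V=32, E=76, F=46.
Check: V − E + F = 32 − 76 + 46 = 2.

32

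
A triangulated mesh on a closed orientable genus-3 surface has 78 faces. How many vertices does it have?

35

χ = 2 − 2·3 = -4, and every face is a triangle so 3F = 2E.
E = 3·78/2 = 117. Then V = -4 + E − F = -4 + 117 − 78 = 35.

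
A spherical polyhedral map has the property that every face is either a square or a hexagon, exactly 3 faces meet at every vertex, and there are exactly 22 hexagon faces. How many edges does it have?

Let x be the number of squares; then F = 22 + x.
Edge–face incidences: 2E = 6·22 + 4·x = 132 + 4x.
Every vertex has degree 3, so 3V = 2E.
Euler: V − E + F = 2 ⇒ (2E)/3 − E + (22 + x) = 2.
Multiply by 6: 2·(2E) − 3·(2E) + 6·(22 + x) = 12, i.e. 132 + 6x − (132 + 4x) = 12.
Collecting terms: 2x = 12, so x = 6.
Then 2E = 132 + 4·6 = 156, so E = 78, V = 2E/3 = 52, F = 22 + 6 = 28.

78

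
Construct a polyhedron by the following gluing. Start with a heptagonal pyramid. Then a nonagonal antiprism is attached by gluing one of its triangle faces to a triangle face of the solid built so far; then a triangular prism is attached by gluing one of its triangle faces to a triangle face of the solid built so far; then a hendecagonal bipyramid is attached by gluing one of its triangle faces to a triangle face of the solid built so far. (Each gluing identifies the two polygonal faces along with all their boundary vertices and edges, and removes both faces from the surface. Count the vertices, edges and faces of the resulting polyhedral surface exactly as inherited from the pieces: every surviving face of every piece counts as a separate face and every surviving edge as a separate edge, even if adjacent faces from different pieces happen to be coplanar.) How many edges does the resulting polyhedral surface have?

A heptagonal pyramid: V=8, E=14, F=8.
Attach a nonagonal antiprism (V=18, E=36, F=20) along a 3-gon: merge 3 vertices and 3 edges, delete both glued faces → V=23, E=47, F=26.
Attach a triangular prism (V=6, E=9, F=5) along a 3-gon: merge 3 vertices and 3 edges, delete both glued faces → V=26, E=53, F=29.
Attach a hendecagonal bipyramid (V=13, E=33, F=22) along a 3-gon: merge 3 vertices and 3 edges, delete both glued faces → V=36, E=83, F=49.
Check: V − E + F = 36 − 83 + 49 = 2.

83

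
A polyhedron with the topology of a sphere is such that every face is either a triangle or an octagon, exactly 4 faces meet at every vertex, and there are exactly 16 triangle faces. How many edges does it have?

32

Let x be the number of octagons; then F = 16 + x.
Edge–face incidences: 2E = 3·16 + 8·x = 48 + 8x.
Every vertex has degree 4, so 4V = 2E.
Euler: V − E + F = 2 ⇒ (2E)/4 − E + (16 + x) = 2.
Multiply by 8: 2·(2E) − 4·(2E) + 8·(16 + x) = 16, i.e. 128 + 8x − 2·(48 + 8x) = 16.
Collecting terms: −8x + 32 = 16, so −8x = −16, so x = 2.
Then 2E = 48 + 8·2 = 64, so E = 32, V = 2E/4 = 16, F = 16 + 2 = 18.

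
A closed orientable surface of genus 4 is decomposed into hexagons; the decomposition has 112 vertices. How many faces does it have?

χ = 2 − 2·4 = -6, and every face is a hexagon so 6F = 2E.
V − E + F = -6 with E = 6F/2 gives 112 − (6/2 − 1)·F = -6, so F = 59 and E = 177.

59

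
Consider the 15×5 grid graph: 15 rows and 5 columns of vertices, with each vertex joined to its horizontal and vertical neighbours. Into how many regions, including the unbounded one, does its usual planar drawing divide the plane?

The grid has V = 15·5 = 75 vertices and E = 15·4 + 5·14 = 130 edges.
F = 2 − V + E = 2 − 75 + 130 = 57.

57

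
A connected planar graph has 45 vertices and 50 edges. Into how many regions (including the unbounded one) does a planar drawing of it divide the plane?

Euler's formula for a connected plane graph: V − E + F = 2, so F = 2 − 45 + 50 = 7.

7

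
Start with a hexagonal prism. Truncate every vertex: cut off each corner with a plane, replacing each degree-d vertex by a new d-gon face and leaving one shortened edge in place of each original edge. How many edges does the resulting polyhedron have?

The base solid has V = 12, E = 18, F = 8.
Truncation replaces each original edge-end by a new vertex, so V′ = 2E = 36.
Each original edge survives, and each old vertex of degree d contributes d new edges; summing degrees gives Σd = 2E, so E′ = E + 2E = 3E = 54.
Each original face survives and each original vertex becomes one new face: F′ = F + V = 20.

54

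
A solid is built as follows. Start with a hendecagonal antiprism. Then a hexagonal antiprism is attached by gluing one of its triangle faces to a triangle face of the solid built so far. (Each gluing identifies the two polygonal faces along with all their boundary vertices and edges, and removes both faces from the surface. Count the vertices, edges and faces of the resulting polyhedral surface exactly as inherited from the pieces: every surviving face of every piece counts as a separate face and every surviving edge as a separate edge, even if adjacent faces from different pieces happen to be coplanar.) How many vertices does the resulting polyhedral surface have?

31

A hendecagonal antiprism: V=22, E=44, F=24.
Attach a hexagonal antiprism (V=12, E=24, F=14) along a 3-gon: merge 3 vertices and 3 edges, delete both glued faces → V=31, E=65, F=36.
Check: V − E + F = 31 − 65 + 36 = 2.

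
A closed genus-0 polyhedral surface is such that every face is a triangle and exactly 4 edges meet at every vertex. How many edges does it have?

Each face has 3 edges and each edge borders two faces, so 2E = 3F.
Each vertex has degree 4, so 4V = 2E and hence V = 3F/4.
Euler: V − E + F = 2 ⇒ (3F/4) − (3F/2) + F = 2.
Multiply by 8: (6 − 12 + 8)F = 16, i.e. 2F = 16.
So F = 8, E = 3·8/2 = 12, V = 3·8/4 = 6.

12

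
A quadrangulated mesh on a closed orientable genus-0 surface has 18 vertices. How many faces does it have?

χ = 2 − 2·0 = 2, and every face is a square so 4F = 2E.
V − E + F = 2 with E = 4F/2 gives 18 − (4/2 − 1)·F = 2, so F = 16 and E = 32.

16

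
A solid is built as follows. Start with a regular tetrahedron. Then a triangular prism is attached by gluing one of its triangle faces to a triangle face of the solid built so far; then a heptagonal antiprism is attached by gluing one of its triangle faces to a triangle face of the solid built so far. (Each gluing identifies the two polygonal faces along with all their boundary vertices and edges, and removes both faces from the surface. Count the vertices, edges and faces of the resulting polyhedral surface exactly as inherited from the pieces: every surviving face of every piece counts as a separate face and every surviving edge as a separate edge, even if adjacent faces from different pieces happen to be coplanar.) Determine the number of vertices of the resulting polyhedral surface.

A regular tetrahedron: V=4, E=6, F=4.
Attach a triangular prism (V=6, E=9, F=5) along a 3-gon: merge 3 vertices and 3 edges, delete both glued faces → V=7, E=12, F=7.
Attach a heptagonal antiprism (V=14, E=28, F=16) along a 3-gon: merge 3 vertices and 3 edges, delete both glued faces → V=18, E=37, F=21.
Check: V − E + F = 18 − 37 + 21 = 2.

18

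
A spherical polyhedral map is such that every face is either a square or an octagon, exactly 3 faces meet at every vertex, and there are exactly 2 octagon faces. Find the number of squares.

8

Let x be the number of squares; then F = 2 + x.
Edge–face incidences: 2E = 8·2 + 4·x = 16 + 4x.
Every vertex has degree 3, so 3V = 2E.
Euler: V − E + F = 2 ⇒ (2E)/3 − E + (2 + x) = 2.
Multiply by 6: 2·(2E) − 3·(2E) + 6·(2 + x) = 12, i.e. 12 + 6x − (16 + 4x) = 12.
Collecting terms: 2x − 4 = 12, so 2x = 16, so x = 8.
Then 2E = 16 + 4·8 = 48, so E = 24, V = 2E/3 = 16, F = 2 + 8 = 10.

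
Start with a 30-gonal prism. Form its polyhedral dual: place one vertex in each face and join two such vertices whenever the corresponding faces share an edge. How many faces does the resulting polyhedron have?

The base solid has V = 60, E = 90, F = 32.
The dual swaps V and F and preserves E: V′ = F = 32, E′ = E = 90, F′ = V = 60.

60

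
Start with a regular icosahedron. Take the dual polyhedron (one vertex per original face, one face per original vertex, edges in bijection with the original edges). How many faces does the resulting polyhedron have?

12

The base solid has V = 12, E = 30, F = 20.
The dual swaps V and F and preserves E: V′ = F = 20, E′ = E = 30, F′ = V = 12.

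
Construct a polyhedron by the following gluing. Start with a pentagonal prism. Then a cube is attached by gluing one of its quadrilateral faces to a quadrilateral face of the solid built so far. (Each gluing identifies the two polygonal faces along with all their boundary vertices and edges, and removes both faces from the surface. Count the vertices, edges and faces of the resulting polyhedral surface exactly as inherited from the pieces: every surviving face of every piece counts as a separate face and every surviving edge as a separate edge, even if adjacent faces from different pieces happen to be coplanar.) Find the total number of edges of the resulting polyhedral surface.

A pentagonal prism: V=10, E=15, F=7.
Attach a cube (V=8, E=12, F=6) along a 4-gon: merge 4 vertices and 4 edges, delete both glued faces → V=14, E=23, F=11.
Check: V − E + F = 14 − 23 + 11 = 2.

23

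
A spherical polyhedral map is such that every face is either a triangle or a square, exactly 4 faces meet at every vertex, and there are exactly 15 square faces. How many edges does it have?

Let x be the number of triangles; then F = 15 + x.
Edge–face incidences: 2E = 4·15 + 3·x = 60 + 3x.
Every vertex has degree 4, so 4V = 2E.
Euler: V − E + F = 2 ⇒ (2E)/4 − E + (15 + x) = 2.
Multiply by 8: 2·(2E) − 4·(2E) + 8·(15 + x) = 16, i.e. 120 + 8x − 2·(60 + 3x) = 16.
Collecting terms: 2x = 16, so x = 8.
Then 2E = 60 + 3·8 = 84, so E = 42, V = 2E/4 = 21, F = 15 + 8 = 23.

42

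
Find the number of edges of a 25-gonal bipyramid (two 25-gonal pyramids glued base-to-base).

75

A bipyramid over an n-gon has 2n triangular faces and n + 2 vertices: V = 25 + 2 = 27, E = 3·25 = 75, F = 2·25 = 50.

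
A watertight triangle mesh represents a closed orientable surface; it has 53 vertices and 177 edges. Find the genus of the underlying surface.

Every face is a triangle and each edge borders two faces, so 3F = 2·177, giving F = 118.
χ = V − E + F = 53 − 177 + 118 = -6.
For a closed orientable surface χ = 2 − 2g, so g = (2 − (-6))/2 = 4.

4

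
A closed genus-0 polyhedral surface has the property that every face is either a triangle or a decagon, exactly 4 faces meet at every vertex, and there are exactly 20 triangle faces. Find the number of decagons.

2

Let x be the number of decagons; then F = 20 + x.
Edge–face incidences: 2E = 3·20 + 10·x = 60 + 10x.
Every vertex has degree 4, so 4V = 2E.
Euler: V − E + F = 2 ⇒ (2E)/4 − E + (20 + x) = 2.
Multiply by 8: 2·(2E) − 4·(2E) + 8·(20 + x) = 16, i.e. 160 + 8x − 2·(60 + 10x) = 16.
Collecting terms: −12x + 40 = 16, so −12x = −24, so x = 2.
Then 2E = 60 + 10·2 = 80, so E = 40, V = 2E/4 = 20, F = 20 + 2 = 22.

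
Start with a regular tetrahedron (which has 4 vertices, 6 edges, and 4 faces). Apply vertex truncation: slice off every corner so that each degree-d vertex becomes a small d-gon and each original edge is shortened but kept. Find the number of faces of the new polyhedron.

Truncation replaces each original edge-end by a new vertex, so V′ = 2E = 12.
Each original edge survives, and each old vertex of degree d contributes d new edges; summing degrees gives Σd = 2E, so E′ = E + 2E = 3E = 18.
Each original face survives and each original vertex becomes one new face: F′ = F + V = 8.

8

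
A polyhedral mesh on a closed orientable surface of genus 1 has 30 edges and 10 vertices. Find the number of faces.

20

For a closed orientable surface of genus 1, χ = 2 − 2·1 = 0.
F = 0 − V + E = 0 − 10 + 30 = 20.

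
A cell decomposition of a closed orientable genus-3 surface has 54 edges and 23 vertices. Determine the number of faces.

27

For a closed orientable surface of genus 3, χ = 2 − 2·3 = -4.
F = -4 − V + E = -4 − 23 + 54 = 27.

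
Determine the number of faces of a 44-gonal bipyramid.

A bipyramid over an n-gon has 2n triangular faces and n + 2 vertices: V = 44 + 2 = 46, E = 3·44 = 132, F = 2·44 = 88.

88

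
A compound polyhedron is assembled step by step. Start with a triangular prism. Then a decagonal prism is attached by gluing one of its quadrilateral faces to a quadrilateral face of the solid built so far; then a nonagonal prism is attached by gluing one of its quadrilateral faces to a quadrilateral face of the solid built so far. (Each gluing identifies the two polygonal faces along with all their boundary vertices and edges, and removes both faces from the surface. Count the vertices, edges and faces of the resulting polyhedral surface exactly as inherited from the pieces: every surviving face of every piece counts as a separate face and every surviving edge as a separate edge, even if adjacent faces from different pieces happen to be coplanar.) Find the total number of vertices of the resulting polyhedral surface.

A triangular prism: V=6, E=9, F=5.
Attach a decagonal prism (V=20, E=30, F=12) along a 4-gon: merge 4 vertices and 4 edges, delete both glued faces → V=22, E=35, F=15.
Attach a nonagonal prism (V=18, E=27, F=11) along a 4-gon: merge 4 vertices and 4 edges, delete both glued faces → V=36, E=58, F=24.
Check: V − E + F = 36 − 58 + 24 = 2.

36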